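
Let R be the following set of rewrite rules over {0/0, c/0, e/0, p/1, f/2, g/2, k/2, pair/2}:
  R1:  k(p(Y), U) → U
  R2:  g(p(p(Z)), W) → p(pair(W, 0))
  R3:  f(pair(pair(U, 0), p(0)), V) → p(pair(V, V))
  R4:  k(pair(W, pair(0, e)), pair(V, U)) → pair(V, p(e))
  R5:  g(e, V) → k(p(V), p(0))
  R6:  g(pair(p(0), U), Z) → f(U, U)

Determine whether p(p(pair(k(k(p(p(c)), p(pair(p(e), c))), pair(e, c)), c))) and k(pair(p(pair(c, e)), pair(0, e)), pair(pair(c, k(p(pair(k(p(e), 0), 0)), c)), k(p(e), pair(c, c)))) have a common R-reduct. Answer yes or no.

Reduce t₁ = p(p(pair(k(k(p(p(c)), p(pair(p(e), c))), pair(e, c)), c))):
1. p(p(pair(k(k(p(p(c)), p(pair(p(e), c))), pair(e, c)), c)))  →  p(p(pair(k(p(pair(p(e), c)), pair(e, c)), c)))   [R1 at 1.1.1.1]
2. p(p(pair(k(p(pair(p(e), c)), pair(e, c)), c)))  →  p(p(pair(pair(e, c), c)))   [R1 at 1.1.1]

Reduce t₂ = k(pair(p(pair(c, e)), pair(0, e)), pair(pair(c, k(p(pair(k(p(e), 0), 0)), c)), k(p(e), pair(c, c)))):
1. k(pair(p(pair(c, e)), pair(0, e)), pair(pair(c, k(p(pair(k(p(e), 0), 0)), c)), k(p(e), pair(c, c))))  →  pair(pair(c, k(p(pair(k(p(e), 0), 0)), c)), p(e))   [R4 at ε]
2. pair(pair(c, k(p(pair(k(p(e), 0), 0)), c)), p(e))  →  pair(pair(c, c), p(e))   [R1 at 1.2]

no — NF(t₁) = p(p(pair(pair(e, c), c))), NF(t₂) = pair(pair(c, c), p(e))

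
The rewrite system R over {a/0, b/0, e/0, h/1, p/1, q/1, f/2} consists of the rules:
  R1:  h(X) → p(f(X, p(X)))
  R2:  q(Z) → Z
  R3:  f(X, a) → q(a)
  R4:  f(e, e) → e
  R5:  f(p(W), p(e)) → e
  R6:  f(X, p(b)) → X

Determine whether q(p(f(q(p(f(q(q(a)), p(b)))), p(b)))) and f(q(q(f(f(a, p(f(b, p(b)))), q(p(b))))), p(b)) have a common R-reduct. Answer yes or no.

no — NF(t₁) = p(p(a)), NF(t₂) = a

Reduce t₁ = q(p(f(q(p(f(q(q(a)), p(b)))), p(b)))):
1. q(p(f(q(p(f(q(q(a)), p(b)))), p(b))))  →  p(f(q(p(f(q(q(a)), p(b)))), p(b)))   [R2 at ε]
2. p(f(q(p(f(q(q(a)), p(b)))), p(b)))  →  p(q(p(f(q(q(a)), p(b)))))   [R6 at 1]
3. p(q(p(f(q(q(a)), p(b)))))  →  p(p(f(q(q(a)), p(b))))   [R2 at 1]
4. p(p(f(q(q(a)), p(b))))  →  p(p(q(q(a))))   [R6 at 1.1]
5. p(p(q(q(a))))  →  p(p(q(a)))   [R2 at 1.1]
6. p(p(q(a)))  →  p(p(a))   [R2 at 1.1]

Reduce t₂ = f(q(q(f(f(a, p(f(b, p(b)))), q(p(b))))), p(b)):
1. f(q(q(f(f(a, p(f(b, p(b)))), q(p(b))))), p(b))  →  q(q(f(f(a, p(f(b, p(b)))), q(p(b)))))   [R6 at ε]
2. q(q(f(f(a, p(f(b, p(b)))), q(p(b)))))  →  q(f(f(a, p(f(b, p(b)))), q(p(b))))   [R2 at ε]
3. q(f(f(a, p(f(b, p(b)))), q(p(b))))  →  f(f(a, p(f(b, p(b)))), q(p(b)))   [R2 at ε]
4. f(f(a, p(f(b, p(b)))), q(p(b)))  →  f(f(a, p(b)), q(p(b)))   [R6 at 1.2.1]
5. f(f(a, p(b)), q(p(b)))  →  f(a, q(p(b)))   [R6 at 1]
6. f(a, q(p(b)))  →  f(a, p(b))   [R2 at 2]
7. f(a, p(b))  →  a   [R6 at ε]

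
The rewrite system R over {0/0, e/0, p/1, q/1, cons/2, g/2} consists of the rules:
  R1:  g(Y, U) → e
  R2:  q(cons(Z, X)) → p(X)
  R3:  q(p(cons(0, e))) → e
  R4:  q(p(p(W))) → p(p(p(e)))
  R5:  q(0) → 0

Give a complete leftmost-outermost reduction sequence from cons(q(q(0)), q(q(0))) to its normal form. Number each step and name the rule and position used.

cons(0, 0)

1. cons(q(q(0)), q(q(0)))  →  cons(q(0), q(q(0)))   [R5 at 1.1]
2. cons(q(0), q(q(0)))  →  cons(0, q(q(0)))   [R5 at 1]
3. cons(0, q(q(0)))  →  cons(0, q(0))   [R5 at 2.1]
4. cons(0, q(0))  →  cons(0, 0)   [R5 at 2]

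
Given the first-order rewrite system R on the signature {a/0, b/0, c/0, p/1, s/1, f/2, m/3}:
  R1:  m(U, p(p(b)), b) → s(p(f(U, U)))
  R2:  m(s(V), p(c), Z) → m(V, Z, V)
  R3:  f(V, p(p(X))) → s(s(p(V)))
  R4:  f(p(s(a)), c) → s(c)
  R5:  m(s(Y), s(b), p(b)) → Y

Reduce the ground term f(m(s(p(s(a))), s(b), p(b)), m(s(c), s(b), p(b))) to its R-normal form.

s(c)

1. f(m(s(p(s(a))), s(b), p(b)), m(s(c), s(b), p(b)))  →  f(p(s(a)), m(s(c), s(b), p(b)))   [R5 at 1]
2. f(p(s(a)), m(s(c), s(b), p(b)))  →  f(p(s(a)), c)   [R5 at 2]
3. f(p(s(a)), c)  →  s(c)   [R4 at ε]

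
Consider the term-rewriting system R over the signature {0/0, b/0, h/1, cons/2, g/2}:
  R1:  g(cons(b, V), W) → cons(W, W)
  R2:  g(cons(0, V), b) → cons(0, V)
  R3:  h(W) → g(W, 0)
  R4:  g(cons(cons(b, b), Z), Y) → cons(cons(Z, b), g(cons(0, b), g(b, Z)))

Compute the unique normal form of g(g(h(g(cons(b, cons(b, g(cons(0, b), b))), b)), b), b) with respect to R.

cons(0, 0)

1. g(g(h(g(cons(b, cons(b, g(cons(0, b), b))), b)), b), b)  →  g(g(g(g(cons(b, cons(b, g(cons(0, b), b))), b), 0), b), b)   [R3 at 1.1]
2. g(g(g(g(cons(b, cons(b, g(cons(0, b), b))), b), 0), b), b)  →  g(g(g(cons(b, b), 0), b), b)   [R1 at 1.1.1]
3. g(g(g(cons(b, b), 0), b), b)  →  g(g(cons(0, 0), b), b)   [R1 at 1.1]
4. g(g(cons(0, 0), b), b)  →  g(cons(0, 0), b)   [R2 at 1]
5. g(cons(0, 0), b)  →  cons(0, 0)   [R2 at ε]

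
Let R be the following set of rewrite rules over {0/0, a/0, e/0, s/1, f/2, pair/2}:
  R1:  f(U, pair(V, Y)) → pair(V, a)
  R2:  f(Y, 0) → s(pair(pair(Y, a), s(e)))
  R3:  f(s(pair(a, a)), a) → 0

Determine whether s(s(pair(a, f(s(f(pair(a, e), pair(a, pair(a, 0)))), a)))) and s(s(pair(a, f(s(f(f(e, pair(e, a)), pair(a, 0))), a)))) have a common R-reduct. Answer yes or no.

Reduce t₁ = s(s(pair(a, f(s(f(pair(a, e), pair(a, pair(a, 0)))), a)))):
1. s(s(pair(a, f(s(f(pair(a, e), pair(a, pair(a, 0)))), a))))  →  s(s(pair(a, f(s(pair(a, a)), a))))   [R1 at 1.1.2.1.1]
2. s(s(pair(a, f(s(pair(a, a)), a))))  →  s(s(pair(a, 0)))   [R3 at 1.1.2]

Reduce t₂ = s(s(pair(a, f(s(f(f(e, pair(e, a)), pair(a, 0))), a)))):
1. s(s(pair(a, f(s(f(f(e, pair(e, a)), pair(a, 0))), a))))  →  s(s(pair(a, f(s(pair(a, a)), a))))   [R1 at 1.1.2.1.1]
2. s(s(pair(a, f(s(pair(a, a)), a))))  →  s(s(pair(a, 0)))   [R3 at 1.1.2]

yes — NF(t₁) = s(s(pair(a, 0))), NF(t₂) = s(s(pair(a, 0)))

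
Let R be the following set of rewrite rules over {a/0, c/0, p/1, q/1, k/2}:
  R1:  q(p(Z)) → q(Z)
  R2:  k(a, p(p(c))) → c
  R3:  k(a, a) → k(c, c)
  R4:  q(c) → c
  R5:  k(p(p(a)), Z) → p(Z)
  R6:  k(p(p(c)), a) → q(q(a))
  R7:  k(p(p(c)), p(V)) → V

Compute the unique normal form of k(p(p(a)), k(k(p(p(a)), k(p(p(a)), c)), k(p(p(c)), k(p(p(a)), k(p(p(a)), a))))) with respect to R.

1. k(p(p(a)), k(k(p(p(a)), k(p(p(a)), c)), k(p(p(c)), k(p(p(a)), k(p(p(a)), a)))))  →  p(k(k(p(p(a)), k(p(p(a)), c)), k(p(p(c)), k(p(p(a)), k(p(p(a)), a)))))   [R5 at ε]
2. p(k(k(p(p(a)), k(p(p(a)), c)), k(p(p(c)), k(p(p(a)), k(p(p(a)), a)))))  →  p(k(p(k(p(p(a)), c)), k(p(p(c)), k(p(p(a)), k(p(p(a)), a)))))   [R5 at 1.1]
3. p(k(p(k(p(p(a)), c)), k(p(p(c)), k(p(p(a)), k(p(p(a)), a)))))  →  p(k(p(p(c)), k(p(p(c)), k(p(p(a)), k(p(p(a)), a)))))   [R5 at 1.1.1]
4. p(k(p(p(c)), k(p(p(c)), k(p(p(a)), k(p(p(a)), a)))))  →  p(k(p(p(c)), k(p(p(c)), p(k(p(p(a)), a)))))   [R5 at 1.2.2]
5. p(k(p(p(c)), k(p(p(c)), p(k(p(p(a)), a)))))  →  p(k(p(p(c)), k(p(p(a)), a)))   [R7 at 1.2]
6. p(k(p(p(c)), k(p(p(a)), a)))  →  p(k(p(p(c)), p(a)))   [R5 at 1.2]
7. p(k(p(p(c)), p(a)))  →  p(a)   [R7 at 1]

p(a)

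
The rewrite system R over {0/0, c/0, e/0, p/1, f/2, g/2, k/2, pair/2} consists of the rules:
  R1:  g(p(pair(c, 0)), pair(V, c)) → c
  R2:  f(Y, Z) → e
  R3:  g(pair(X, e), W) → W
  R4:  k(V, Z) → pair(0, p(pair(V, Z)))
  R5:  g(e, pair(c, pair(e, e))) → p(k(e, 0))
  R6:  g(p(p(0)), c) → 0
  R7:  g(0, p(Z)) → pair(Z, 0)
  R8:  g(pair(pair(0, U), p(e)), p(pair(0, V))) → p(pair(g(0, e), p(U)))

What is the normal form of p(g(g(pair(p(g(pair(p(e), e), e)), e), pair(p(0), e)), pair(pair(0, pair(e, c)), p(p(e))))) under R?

p(pair(pair(0, pair(e, c)), p(p(e))))

1. p(g(g(pair(p(g(pair(p(e), e), e)), e), pair(p(0), e)), pair(pair(0, pair(e, c)), p(p(e)))))  →  p(g(pair(p(0), e), pair(pair(0, pair(e, c)), p(p(e)))))   [R3 at 1.1]
2. p(g(pair(p(0), e), pair(pair(0, pair(e, c)), p(p(e)))))  →  p(pair(pair(0, pair(e, c)), p(p(e))))   [R3 at 1]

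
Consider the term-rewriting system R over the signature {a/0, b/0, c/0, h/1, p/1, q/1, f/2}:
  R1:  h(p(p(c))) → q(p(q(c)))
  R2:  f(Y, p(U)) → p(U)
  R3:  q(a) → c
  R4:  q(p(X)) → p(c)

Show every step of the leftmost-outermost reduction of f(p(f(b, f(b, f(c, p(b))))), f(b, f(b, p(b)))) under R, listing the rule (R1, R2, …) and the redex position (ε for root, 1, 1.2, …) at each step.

1. f(p(f(b, f(b, f(c, p(b))))), f(b, f(b, p(b))))  →  f(p(f(b, f(b, p(b)))), f(b, f(b, p(b))))   [R2 at 1.1.2.2]
2. f(p(f(b, f(b, p(b)))), f(b, f(b, p(b))))  →  f(p(f(b, p(b))), f(b, f(b, p(b))))   [R2 at 1.1.2]
3. f(p(f(b, p(b))), f(b, f(b, p(b))))  →  f(p(p(b)), f(b, f(b, p(b))))   [R2 at 1.1]
4. f(p(p(b)), f(b, f(b, p(b))))  →  f(p(p(b)), f(b, p(b)))   [R2 at 2.2]
5. f(p(p(b)), f(b, p(b)))  →  f(p(p(b)), p(b))   [R2 at 2]
6. f(p(p(b)), p(b))  →  p(b)   [R2 at ε]

p(b)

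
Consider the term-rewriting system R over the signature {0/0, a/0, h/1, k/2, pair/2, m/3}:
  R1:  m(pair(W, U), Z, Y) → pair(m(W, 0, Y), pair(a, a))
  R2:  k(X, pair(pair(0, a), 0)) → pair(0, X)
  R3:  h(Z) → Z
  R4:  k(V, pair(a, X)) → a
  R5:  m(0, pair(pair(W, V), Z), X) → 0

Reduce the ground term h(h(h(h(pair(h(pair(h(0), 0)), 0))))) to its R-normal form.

1. h(h(h(h(pair(h(pair(h(0), 0)), 0)))))  →  h(h(h(pair(h(pair(h(0), 0)), 0))))   [R3 at ε]
2. h(h(h(pair(h(pair(h(0), 0)), 0))))  →  h(h(pair(h(pair(h(0), 0)), 0)))   [R3 at ε]
3. h(h(pair(h(pair(h(0), 0)), 0)))  →  h(pair(h(pair(h(0), 0)), 0))   [R3 at ε]
4. h(pair(h(pair(h(0), 0)), 0))  →  pair(h(pair(h(0), 0)), 0)   [R3 at ε]
5. pair(h(pair(h(0), 0)), 0)  →  pair(pair(h(0), 0), 0)   [R3 at 1]
6. pair(pair(h(0), 0), 0)  →  pair(pair(0, 0), 0)   [R3 at 1.1]

pair(pair(0, 0), 0)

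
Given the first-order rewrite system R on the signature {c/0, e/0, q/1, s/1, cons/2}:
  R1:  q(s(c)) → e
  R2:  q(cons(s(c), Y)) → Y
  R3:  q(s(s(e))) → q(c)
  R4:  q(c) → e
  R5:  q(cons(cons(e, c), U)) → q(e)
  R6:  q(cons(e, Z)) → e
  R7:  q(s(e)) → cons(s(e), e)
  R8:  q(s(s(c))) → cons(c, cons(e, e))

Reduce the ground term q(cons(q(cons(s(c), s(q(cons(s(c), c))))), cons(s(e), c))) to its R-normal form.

cons(s(e), c)

1. q(cons(q(cons(s(c), s(q(cons(s(c), c))))), cons(s(e), c)))  →  q(cons(s(q(cons(s(c), c))), cons(s(e), c)))   [R2 at 1.1]
2. q(cons(s(q(cons(s(c), c))), cons(s(e), c)))  →  q(cons(s(c), cons(s(e), c)))   [R2 at 1.1.1]
3. q(cons(s(c), cons(s(e), c)))  →  cons(s(e), c)   [R2 at ε]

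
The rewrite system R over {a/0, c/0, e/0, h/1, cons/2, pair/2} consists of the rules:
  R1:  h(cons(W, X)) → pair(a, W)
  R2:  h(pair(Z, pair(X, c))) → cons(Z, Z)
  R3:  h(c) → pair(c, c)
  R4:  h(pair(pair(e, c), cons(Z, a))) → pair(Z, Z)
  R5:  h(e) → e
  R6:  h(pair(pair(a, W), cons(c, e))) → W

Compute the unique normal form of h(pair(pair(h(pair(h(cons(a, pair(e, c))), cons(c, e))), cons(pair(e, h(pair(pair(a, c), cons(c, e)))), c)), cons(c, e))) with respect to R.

cons(pair(e, c), c)

1. h(pair(pair(h(pair(h(cons(a, pair(e, c))), cons(c, e))), cons(pair(e, h(pair(pair(a, c), cons(c, e)))), c)), cons(c, e)))  →  h(pair(pair(h(pair(pair(a, a), cons(c, e))), cons(pair(e, h(pair(pair(a, c), cons(c, e)))), c)), cons(c, e)))   [R1 at 1.1.1.1.1]
2. h(pair(pair(h(pair(pair(a, a), cons(c, e))), cons(pair(e, h(pair(pair(a, c), cons(c, e)))), c)), cons(c, e)))  →  h(pair(pair(a, cons(pair(e, h(pair(pair(a, c), cons(c, e)))), c)), cons(c, e)))   [R6 at 1.1.1]
3. h(pair(pair(a, cons(pair(e, h(pair(pair(a, c), cons(c, e)))), c)), cons(c, e)))  →  cons(pair(e, h(pair(pair(a, c), cons(c, e)))), c)   [R6 at ε]
4. cons(pair(e, h(pair(pair(a, c), cons(c, e)))), c)  →  cons(pair(e, c), c)   [R6 at 1.2]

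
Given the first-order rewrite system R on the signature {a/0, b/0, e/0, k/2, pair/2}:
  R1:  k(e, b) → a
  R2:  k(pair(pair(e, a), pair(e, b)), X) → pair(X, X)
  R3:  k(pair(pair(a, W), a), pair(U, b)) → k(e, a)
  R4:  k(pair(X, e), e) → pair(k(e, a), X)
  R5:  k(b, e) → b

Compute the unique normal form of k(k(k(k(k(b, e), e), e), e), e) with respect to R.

b

1. k(k(k(k(k(b, e), e), e), e), e)  →  k(k(k(k(b, e), e), e), e)   [R5 at 1.1.1.1]
2. k(k(k(k(b, e), e), e), e)  →  k(k(k(b, e), e), e)   [R5 at 1.1.1]
3. k(k(k(b, e), e), e)  →  k(k(b, e), e)   [R5 at 1.1]
4. k(k(b, e), e)  →  k(b, e)   [R5 at 1]
5. k(b, e)  →  b   [R5 at ε]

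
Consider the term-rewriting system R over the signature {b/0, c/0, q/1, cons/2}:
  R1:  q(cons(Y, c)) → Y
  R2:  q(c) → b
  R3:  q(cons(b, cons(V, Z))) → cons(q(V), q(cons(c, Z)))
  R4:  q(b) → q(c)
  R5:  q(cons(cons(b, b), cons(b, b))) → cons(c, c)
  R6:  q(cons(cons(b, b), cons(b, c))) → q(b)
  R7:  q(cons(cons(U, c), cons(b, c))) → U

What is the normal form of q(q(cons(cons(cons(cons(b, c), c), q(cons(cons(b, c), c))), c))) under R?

cons(b, c)

1. q(q(cons(cons(cons(cons(b, c), c), q(cons(cons(b, c), c))), c)))  →  q(cons(cons(cons(b, c), c), q(cons(cons(b, c), c))))   [R1 at 1]
2. q(cons(cons(cons(b, c), c), q(cons(cons(b, c), c))))  →  q(cons(cons(cons(b, c), c), cons(b, c)))   [R1 at 1.2]
3. q(cons(cons(cons(b, c), c), cons(b, c)))  →  cons(b, c)   [R7 at ε]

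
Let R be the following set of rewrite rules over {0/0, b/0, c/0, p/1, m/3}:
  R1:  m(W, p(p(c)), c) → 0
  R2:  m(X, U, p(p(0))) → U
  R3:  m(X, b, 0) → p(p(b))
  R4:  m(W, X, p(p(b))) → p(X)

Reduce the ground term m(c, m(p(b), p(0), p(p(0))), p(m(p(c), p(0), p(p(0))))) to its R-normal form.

1. m(c, m(p(b), p(0), p(p(0))), p(m(p(c), p(0), p(p(0)))))  →  m(c, p(0), p(m(p(c), p(0), p(p(0)))))   [R2 at 2]
2. m(c, p(0), p(m(p(c), p(0), p(p(0)))))  →  m(c, p(0), p(p(0)))   [R2 at 3.1]
3. m(c, p(0), p(p(0)))  →  p(0)   [R2 at ε]

p(0)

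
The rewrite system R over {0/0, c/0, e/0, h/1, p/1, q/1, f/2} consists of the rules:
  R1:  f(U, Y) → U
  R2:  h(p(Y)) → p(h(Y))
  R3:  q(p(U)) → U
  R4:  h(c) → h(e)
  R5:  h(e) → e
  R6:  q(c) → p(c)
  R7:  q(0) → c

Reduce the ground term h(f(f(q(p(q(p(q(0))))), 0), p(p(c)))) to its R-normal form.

1. h(f(f(q(p(q(p(q(0))))), 0), p(p(c))))  →  h(f(q(p(q(p(q(0))))), 0))   [R1 at 1]
2. h(f(q(p(q(p(q(0))))), 0))  →  h(q(p(q(p(q(0))))))   [R1 at 1]
3. h(q(p(q(p(q(0))))))  →  h(q(p(q(0))))   [R3 at 1]
4. h(q(p(q(0))))  →  h(q(0))   [R3 at 1]
5. h(q(0))  →  h(c)   [R7 at 1]
6. h(c)  →  h(e)   [R4 at ε]
7. h(e)  →  e   [R5 at ε]

e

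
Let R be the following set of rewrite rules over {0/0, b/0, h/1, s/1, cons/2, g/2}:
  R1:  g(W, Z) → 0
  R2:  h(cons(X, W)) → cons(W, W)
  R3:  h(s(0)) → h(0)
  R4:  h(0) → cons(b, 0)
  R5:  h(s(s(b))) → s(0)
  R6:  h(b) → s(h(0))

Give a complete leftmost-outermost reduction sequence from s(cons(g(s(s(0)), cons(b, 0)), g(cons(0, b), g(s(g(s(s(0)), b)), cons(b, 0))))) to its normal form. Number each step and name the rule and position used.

1. s(cons(g(s(s(0)), cons(b, 0)), g(cons(0, b), g(s(g(s(s(0)), b)), cons(b, 0)))))  →  s(cons(0, g(cons(0, b), g(s(g(s(s(0)), b)), cons(b, 0)))))   [R1 at 1.1]
2. s(cons(0, g(cons(0, b), g(s(g(s(s(0)), b)), cons(b, 0)))))  →  s(cons(0, 0))   [R1 at 1.2]

s(cons(0, 0))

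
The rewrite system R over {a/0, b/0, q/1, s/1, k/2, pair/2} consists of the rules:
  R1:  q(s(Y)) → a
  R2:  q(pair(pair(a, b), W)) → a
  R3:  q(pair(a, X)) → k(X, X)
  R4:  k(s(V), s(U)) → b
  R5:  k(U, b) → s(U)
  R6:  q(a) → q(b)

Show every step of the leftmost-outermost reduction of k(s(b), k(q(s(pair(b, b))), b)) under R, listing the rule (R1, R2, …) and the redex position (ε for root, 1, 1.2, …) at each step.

1. k(s(b), k(q(s(pair(b, b))), b))  →  k(s(b), s(q(s(pair(b, b)))))   [R5 at 2]
2. k(s(b), s(q(s(pair(b, b)))))  →  b   [R4 at ε]

b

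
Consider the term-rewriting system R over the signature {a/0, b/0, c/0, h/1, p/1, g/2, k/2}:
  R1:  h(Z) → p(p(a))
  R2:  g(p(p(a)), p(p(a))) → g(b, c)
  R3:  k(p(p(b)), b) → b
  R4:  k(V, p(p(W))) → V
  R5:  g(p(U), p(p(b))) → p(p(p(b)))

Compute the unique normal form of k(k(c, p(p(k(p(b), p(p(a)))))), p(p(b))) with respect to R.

1. k(k(c, p(p(k(p(b), p(p(a)))))), p(p(b)))  →  k(c, p(p(k(p(b), p(p(a))))))   [R4 at ε]
2. k(c, p(p(k(p(b), p(p(a))))))  →  c   [R4 at ε]

c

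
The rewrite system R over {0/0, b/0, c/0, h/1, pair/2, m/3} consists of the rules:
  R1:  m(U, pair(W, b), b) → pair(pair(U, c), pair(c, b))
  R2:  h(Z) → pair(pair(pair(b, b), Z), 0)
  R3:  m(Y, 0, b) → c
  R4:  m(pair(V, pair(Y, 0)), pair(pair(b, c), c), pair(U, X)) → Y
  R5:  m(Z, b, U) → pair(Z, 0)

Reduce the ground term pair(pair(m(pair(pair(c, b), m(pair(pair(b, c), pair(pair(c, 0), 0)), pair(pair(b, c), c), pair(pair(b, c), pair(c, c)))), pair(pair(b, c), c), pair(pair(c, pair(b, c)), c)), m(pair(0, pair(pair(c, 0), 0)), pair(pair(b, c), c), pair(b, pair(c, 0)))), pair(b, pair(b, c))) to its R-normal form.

1. pair(pair(m(pair(pair(c, b), m(pair(pair(b, c), pair(pair(c, 0), 0)), pair(pair(b, c), c), pair(pair(b, c), pair(c, c)))), pair(pair(b, c), c), pair(pair(c, pair(b, c)), c)), m(pair(0, pair(pair(c, 0), 0)), pair(pair(b, c), c), pair(b, pair(c, 0)))), pair(b, pair(b, c)))  →  pair(pair(m(pair(pair(c, b), pair(c, 0)), pair(pair(b, c), c), pair(pair(c, pair(b, c)), c)), m(pair(0, pair(pair(c, 0), 0)), pair(pair(b, c), c), pair(b, pair(c, 0)))), pair(b, pair(b, c)))   [R4 at 1.1.1.2]
2. pair(pair(m(pair(pair(c, b), pair(c, 0)), pair(pair(b, c), c), pair(pair(c, pair(b, c)), c)), m(pair(0, pair(pair(c, 0), 0)), pair(pair(b, c), c), pair(b, pair(c, 0)))), pair(b, pair(b, c)))  →  pair(pair(c, m(pair(0, pair(pair(c, 0), 0)), pair(pair(b, c), c), pair(b, pair(c, 0)))), pair(b, pair(b, c)))   [R4 at 1.1]
3. pair(pair(c, m(pair(0, pair(pair(c, 0), 0)), pair(pair(b, c), c), pair(b, pair(c, 0)))), pair(b, pair(b, c)))  →  pair(pair(c, pair(c, 0)), pair(b, pair(b, c)))   [R4 at 1.2]

pair(pair(c, pair(c, 0)), pair(b, pair(b, c)))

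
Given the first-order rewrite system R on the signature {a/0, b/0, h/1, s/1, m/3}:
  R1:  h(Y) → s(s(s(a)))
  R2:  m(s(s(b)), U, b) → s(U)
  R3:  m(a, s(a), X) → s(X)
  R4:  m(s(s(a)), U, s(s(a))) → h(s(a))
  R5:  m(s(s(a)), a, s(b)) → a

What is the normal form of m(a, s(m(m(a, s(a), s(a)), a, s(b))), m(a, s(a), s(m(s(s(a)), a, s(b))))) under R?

1. m(a, s(m(m(a, s(a), s(a)), a, s(b))), m(a, s(a), s(m(s(s(a)), a, s(b)))))  →  m(a, s(m(s(s(a)), a, s(b))), m(a, s(a), s(m(s(s(a)), a, s(b)))))   [R3 at 2.1.1]
2. m(a, s(m(s(s(a)), a, s(b))), m(a, s(a), s(m(s(s(a)), a, s(b)))))  →  m(a, s(a), m(a, s(a), s(m(s(s(a)), a, s(b)))))   [R5 at 2.1]
3. m(a, s(a), m(a, s(a), s(m(s(s(a)), a, s(b)))))  →  s(m(a, s(a), s(m(s(s(a)), a, s(b)))))   [R3 at ε]
4. s(m(a, s(a), s(m(s(s(a)), a, s(b)))))  →  s(s(s(m(s(s(a)), a, s(b)))))   [R3 at 1]
5. s(s(s(m(s(s(a)), a, s(b)))))  →  s(s(s(a)))   [R5 at 1.1.1]

s(s(s(a)))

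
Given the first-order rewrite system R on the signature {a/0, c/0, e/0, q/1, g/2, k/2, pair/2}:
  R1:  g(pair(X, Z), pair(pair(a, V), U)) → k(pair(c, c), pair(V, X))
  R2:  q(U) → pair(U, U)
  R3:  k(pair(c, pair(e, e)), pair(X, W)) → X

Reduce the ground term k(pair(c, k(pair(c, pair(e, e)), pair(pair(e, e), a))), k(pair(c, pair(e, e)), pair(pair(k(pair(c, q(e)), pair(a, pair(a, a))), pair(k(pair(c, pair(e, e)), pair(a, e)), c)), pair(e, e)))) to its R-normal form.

1. k(pair(c, k(pair(c, pair(e, e)), pair(pair(e, e), a))), k(pair(c, pair(e, e)), pair(pair(k(pair(c, q(e)), pair(a, pair(a, a))), pair(k(pair(c, pair(e, e)), pair(a, e)), c)), pair(e, e))))  →  k(pair(c, pair(e, e)), k(pair(c, pair(e, e)), pair(pair(k(pair(c, q(e)), pair(a, pair(a, a))), pair(k(pair(c, pair(e, e)), pair(a, e)), c)), pair(e, e))))   [R3 at 1.2]
2. k(pair(c, pair(e, e)), k(pair(c, pair(e, e)), pair(pair(k(pair(c, q(e)), pair(a, pair(a, a))), pair(k(pair(c, pair(e, e)), pair(a, e)), c)), pair(e, e))))  →  k(pair(c, pair(e, e)), pair(k(pair(c, q(e)), pair(a, pair(a, a))), pair(k(pair(c, pair(e, e)), pair(a, e)), c)))   [R3 at 2]
3. k(pair(c, pair(e, e)), pair(k(pair(c, q(e)), pair(a, pair(a, a))), pair(k(pair(c, pair(e, e)), pair(a, e)), c)))  →  k(pair(c, q(e)), pair(a, pair(a, a)))   [R3 at ε]
4. k(pair(c, q(e)), pair(a, pair(a, a)))  →  k(pair(c, pair(e, e)), pair(a, pair(a, a)))   [R2 at 1.2]
5. k(pair(c, pair(e, e)), pair(a, pair(a, a)))  →  a   [R3 at ε]

a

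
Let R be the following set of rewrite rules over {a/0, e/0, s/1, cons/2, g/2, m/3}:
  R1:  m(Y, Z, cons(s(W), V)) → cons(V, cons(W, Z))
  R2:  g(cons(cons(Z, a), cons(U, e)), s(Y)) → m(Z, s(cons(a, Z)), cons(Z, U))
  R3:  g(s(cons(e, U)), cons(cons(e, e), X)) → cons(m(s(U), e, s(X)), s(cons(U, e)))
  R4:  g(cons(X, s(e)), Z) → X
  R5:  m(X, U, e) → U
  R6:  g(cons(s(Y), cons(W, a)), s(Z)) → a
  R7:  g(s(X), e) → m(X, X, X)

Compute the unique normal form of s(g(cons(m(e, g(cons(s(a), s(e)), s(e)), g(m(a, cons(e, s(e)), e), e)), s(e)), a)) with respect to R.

1. s(g(cons(m(e, g(cons(s(a), s(e)), s(e)), g(m(a, cons(e, s(e)), e), e)), s(e)), a))  →  s(m(e, g(cons(s(a), s(e)), s(e)), g(m(a, cons(e, s(e)), e), e)))   [R4 at 1]
2. s(m(e, g(cons(s(a), s(e)), s(e)), g(m(a, cons(e, s(e)), e), e)))  →  s(m(e, s(a), g(m(a, cons(e, s(e)), e), e)))   [R4 at 1.2]
3. s(m(e, s(a), g(m(a, cons(e, s(e)), e), e)))  →  s(m(e, s(a), g(cons(e, s(e)), e)))   [R5 at 1.3.1]
4. s(m(e, s(a), g(cons(e, s(e)), e)))  →  s(m(e, s(a), e))   [R4 at 1.3]
5. s(m(e, s(a), e))  →  s(s(a))   [R5 at 1]

s(s(a))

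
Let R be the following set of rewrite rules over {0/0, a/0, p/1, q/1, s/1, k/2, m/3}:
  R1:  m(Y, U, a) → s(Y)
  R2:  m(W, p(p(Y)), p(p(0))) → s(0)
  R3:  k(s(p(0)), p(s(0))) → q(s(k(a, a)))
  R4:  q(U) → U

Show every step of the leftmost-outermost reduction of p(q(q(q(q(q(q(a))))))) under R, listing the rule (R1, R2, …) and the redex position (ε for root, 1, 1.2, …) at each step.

1. p(q(q(q(q(q(q(a)))))))  →  p(q(q(q(q(q(a))))))   [R4 at 1]
2. p(q(q(q(q(q(a))))))  →  p(q(q(q(q(a)))))   [R4 at 1]
3. p(q(q(q(q(a)))))  →  p(q(q(q(a))))   [R4 at 1]
4. p(q(q(q(a))))  →  p(q(q(a)))   [R4 at 1]
5. p(q(q(a)))  →  p(q(a))   [R4 at 1]
6. p(q(a))  →  p(a)   [R4 at 1]

p(a)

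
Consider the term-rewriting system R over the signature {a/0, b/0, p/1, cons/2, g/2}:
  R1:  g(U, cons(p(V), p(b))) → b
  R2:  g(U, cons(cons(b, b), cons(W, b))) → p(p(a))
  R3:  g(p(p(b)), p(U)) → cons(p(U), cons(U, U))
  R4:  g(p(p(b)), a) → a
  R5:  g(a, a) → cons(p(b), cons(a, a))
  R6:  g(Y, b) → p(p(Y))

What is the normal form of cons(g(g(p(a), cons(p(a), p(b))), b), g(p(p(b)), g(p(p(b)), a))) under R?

1. cons(g(g(p(a), cons(p(a), p(b))), b), g(p(p(b)), g(p(p(b)), a)))  →  cons(p(p(g(p(a), cons(p(a), p(b))))), g(p(p(b)), g(p(p(b)), a)))   [R6 at 1]
2. cons(p(p(g(p(a), cons(p(a), p(b))))), g(p(p(b)), g(p(p(b)), a)))  →  cons(p(p(b)), g(p(p(b)), g(p(p(b)), a)))   [R1 at 1.1.1]
3. cons(p(p(b)), g(p(p(b)), g(p(p(b)), a)))  →  cons(p(p(b)), g(p(p(b)), a))   [R4 at 2.2]
4. cons(p(p(b)), g(p(p(b)), a))  →  cons(p(p(b)), a)   [R4 at 2]

cons(p(p(b)), a)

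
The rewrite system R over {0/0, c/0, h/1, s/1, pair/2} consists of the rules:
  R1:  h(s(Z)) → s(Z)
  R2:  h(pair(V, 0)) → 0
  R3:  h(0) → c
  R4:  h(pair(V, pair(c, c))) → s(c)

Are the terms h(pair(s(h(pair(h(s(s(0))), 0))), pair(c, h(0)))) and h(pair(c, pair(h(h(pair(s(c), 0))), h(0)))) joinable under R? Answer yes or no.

yes — NF(t₁) = s(c), NF(t₂) = s(c)

Reduce t₁ = h(pair(s(h(pair(h(s(s(0))), 0))), pair(c, h(0)))):
1. h(pair(s(h(pair(h(s(s(0))), 0))), pair(c, h(0))))  →  h(pair(s(0), pair(c, h(0))))   [R2 at 1.1.1]
2. h(pair(s(0), pair(c, h(0))))  →  h(pair(s(0), pair(c, c)))   [R3 at 1.2.2]
3. h(pair(s(0), pair(c, c)))  →  s(c)   [R4 at ε]

Reduce t₂ = h(pair(c, pair(h(h(pair(s(c), 0))), h(0)))):
1. h(pair(c, pair(h(h(pair(s(c), 0))), h(0))))  →  h(pair(c, pair(h(0), h(0))))   [R2 at 1.2.1.1]
2. h(pair(c, pair(h(0), h(0))))  →  h(pair(c, pair(c, h(0))))   [R3 at 1.2.1]
3. h(pair(c, pair(c, h(0))))  →  h(pair(c, pair(c, c)))   [R3 at 1.2.2]
4. h(pair(c, pair(c, c)))  →  s(c)   [R4 at ε]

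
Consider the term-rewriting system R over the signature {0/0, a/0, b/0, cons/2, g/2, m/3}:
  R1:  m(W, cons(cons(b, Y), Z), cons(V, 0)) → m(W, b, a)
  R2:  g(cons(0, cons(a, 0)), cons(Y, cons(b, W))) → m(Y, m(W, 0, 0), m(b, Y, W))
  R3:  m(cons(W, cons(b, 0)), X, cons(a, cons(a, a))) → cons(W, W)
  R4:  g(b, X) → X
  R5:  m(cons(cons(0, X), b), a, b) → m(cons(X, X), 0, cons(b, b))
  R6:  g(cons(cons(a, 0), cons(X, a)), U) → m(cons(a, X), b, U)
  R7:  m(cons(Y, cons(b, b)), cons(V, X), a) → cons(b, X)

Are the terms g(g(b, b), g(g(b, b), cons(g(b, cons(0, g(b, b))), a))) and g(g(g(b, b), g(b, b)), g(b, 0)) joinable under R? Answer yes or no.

no — NF(t₁) = cons(cons(0, b), a), NF(t₂) = 0

Reduce t₁ = g(g(b, b), g(g(b, b), cons(g(b, cons(0, g(b, b))), a))):
1. g(g(b, b), g(g(b, b), cons(g(b, cons(0, g(b, b))), a)))  →  g(b, g(g(b, b), cons(g(b, cons(0, g(b, b))), a)))   [R4 at 1]
2. g(b, g(g(b, b), cons(g(b, cons(0, g(b, b))), a)))  →  g(g(b, b), cons(g(b, cons(0, g(b, b))), a))   [R4 at ε]
3. g(g(b, b), cons(g(b, cons(0, g(b, b))), a))  →  g(b, cons(g(b, cons(0, g(b, b))), a))   [R4 at 1]
4. g(b, cons(g(b, cons(0, g(b, b))), a))  →  cons(g(b, cons(0, g(b, b))), a)   [R4 at ε]
5. cons(g(b, cons(0, g(b, b))), a)  →  cons(cons(0, g(b, b)), a)   [R4 at 1]
6. cons(cons(0, g(b, b)), a)  →  cons(cons(0, b), a)   [R4 at 1.2]

Reduce t₂ = g(g(g(b, b), g(b, b)), g(b, 0)):
1. g(g(g(b, b), g(b, b)), g(b, 0))  →  g(g(b, g(b, b)), g(b, 0))   [R4 at 1.1]
2. g(g(b, g(b, b)), g(b, 0))  →  g(g(b, b), g(b, 0))   [R4 at 1]
3. g(g(b, b), g(b, 0))  →  g(b, g(b, 0))   [R4 at 1]
4. g(b, g(b, 0))  →  g(b, 0)   [R4 at ε]
5. g(b, 0)  →  0   [R4 at ε]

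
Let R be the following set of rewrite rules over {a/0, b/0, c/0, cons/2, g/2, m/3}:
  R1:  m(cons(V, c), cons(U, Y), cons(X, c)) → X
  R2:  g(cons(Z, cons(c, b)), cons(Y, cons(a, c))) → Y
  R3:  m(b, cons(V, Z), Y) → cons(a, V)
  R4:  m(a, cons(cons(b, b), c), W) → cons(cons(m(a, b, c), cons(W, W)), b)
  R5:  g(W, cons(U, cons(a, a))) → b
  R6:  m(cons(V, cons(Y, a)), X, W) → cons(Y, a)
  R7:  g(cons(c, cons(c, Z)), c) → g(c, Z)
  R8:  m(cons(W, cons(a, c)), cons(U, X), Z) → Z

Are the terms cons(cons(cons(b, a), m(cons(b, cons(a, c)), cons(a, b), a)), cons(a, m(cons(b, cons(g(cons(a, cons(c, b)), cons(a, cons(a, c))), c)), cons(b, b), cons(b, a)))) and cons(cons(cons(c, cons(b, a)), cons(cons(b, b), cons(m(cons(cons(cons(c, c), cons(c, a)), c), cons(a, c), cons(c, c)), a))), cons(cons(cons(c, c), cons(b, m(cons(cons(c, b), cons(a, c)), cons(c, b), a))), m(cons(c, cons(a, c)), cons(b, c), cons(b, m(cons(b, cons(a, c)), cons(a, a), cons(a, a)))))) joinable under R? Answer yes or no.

no — NF(t₁) = cons(cons(cons(b, a), a), cons(a, cons(b, a))), NF(t₂) = cons(cons(cons(c, cons(b, a)), cons(cons(b, b), cons(c, a))), cons(cons(cons(c, c), cons(b, a)), cons(b, cons(a, a))))

Reduce t₁ = cons(cons(cons(b, a), m(cons(b, cons(a, c)), cons(a, b), a)), cons(a, m(cons(b, cons(g(cons(a, cons(c, b)), cons(a, cons(a, c))), c)), cons(b, b), cons(b, a)))):
1. cons(cons(cons(b, a), m(cons(b, cons(a, c)), cons(a, b), a)), cons(a, m(cons(b, cons(g(cons(a, cons(c, b)), cons(a, cons(a, c))), c)), cons(b, b), cons(b, a))))  →  cons(cons(cons(b, a), a), cons(a, m(cons(b, cons(g(cons(a, cons(c, b)), cons(a, cons(a, c))), c)), cons(b, b), cons(b, a))))   [R8 at 1.2]
2. cons(cons(cons(b, a), a), cons(a, m(cons(b, cons(g(cons(a, cons(c, b)), cons(a, cons(a, c))), c)), cons(b, b), cons(b, a))))  →  cons(cons(cons(b, a), a), cons(a, m(cons(b, cons(a, c)), cons(b, b), cons(b, a))))   [R2 at 2.2.1.2.1]
3. cons(cons(cons(b, a), a), cons(a, m(cons(b, cons(a, c)), cons(b, b), cons(b, a))))  →  cons(cons(cons(b, a), a), cons(a, cons(b, a)))   [R8 at 2.2]

Reduce t₂ = cons(cons(cons(c, cons(b, a)), cons(cons(b, b), cons(m(cons(cons(cons(c, c), cons(c, a)), c), cons(a, c), cons(c, c)), a))), cons(cons(cons(c, c), cons(b, m(cons(cons(c, b), cons(a, c)), cons(c, b), a))), m(cons(c, cons(a, c)), cons(b, c), cons(b, m(cons(b, cons(a, c)), cons(a, a), cons(a, a)))))):
1. cons(cons(cons(c, cons(b, a)), cons(cons(b, b), cons(m(cons(cons(cons(c, c), cons(c, a)), c), cons(a, c), cons(c, c)), a))), cons(cons(cons(c, c), cons(b, m(cons(cons(c, b), cons(a, c)), cons(c, b), a))), m(cons(c, cons(a, c)), cons(b, c), cons(b, m(cons(b, cons(a, c)), cons(a, a), cons(a, a))))))  →  cons(cons(cons(c, cons(b, a)), cons(cons(b, b), cons(c, a))), cons(cons(cons(c, c), cons(b, m(cons(cons(c, b), cons(a, c)), cons(c, b), a))), m(cons(c, cons(a, c)), cons(b, c), cons(b, m(cons(b, cons(a, c)), cons(a, a), cons(a, a))))))   [R1 at 1.2.2.1]
2. cons(cons(cons(c, cons(b, a)), cons(cons(b, b), cons(c, a))), cons(cons(cons(c, c), cons(b, m(cons(cons(c, b), cons(a, c)), cons(c, b), a))), m(cons(c, cons(a, c)), cons(b, c), cons(b, m(cons(b, cons(a, c)), cons(a, a), cons(a, a))))))  →  cons(cons(cons(c, cons(b, a)), cons(cons(b, b), cons(c, a))), cons(cons(cons(c, c), cons(b, a)), m(cons(c, cons(a, c)), cons(b, c), cons(b, m(cons(b, cons(a, c)), cons(a, a), cons(a, a))))))   [R8 at 2.1.2.2]
3. cons(cons(cons(c, cons(b, a)), cons(cons(b, b), cons(c, a))), cons(cons(cons(c, c), cons(b, a)), m(cons(c, cons(a, c)), cons(b, c), cons(b, m(cons(b, cons(a, c)), cons(a, a), cons(a, a))))))  →  cons(cons(cons(c, cons(b, a)), cons(cons(b, b), cons(c, a))), cons(cons(cons(c, c), cons(b, a)), cons(b, m(cons(b, cons(a, c)), cons(a, a), cons(a, a)))))   [R8 at 2.2]
4. cons(cons(cons(c, cons(b, a)), cons(cons(b, b), cons(c, a))), cons(cons(cons(c, c), cons(b, a)), cons(b, m(cons(b, cons(a, c)), cons(a, a), cons(a, a)))))  →  cons(cons(cons(c, cons(b, a)), cons(cons(b, b), cons(c, a))), cons(cons(cons(c, c), cons(b, a)), cons(b, cons(a, a))))   [R8 at 2.2.2]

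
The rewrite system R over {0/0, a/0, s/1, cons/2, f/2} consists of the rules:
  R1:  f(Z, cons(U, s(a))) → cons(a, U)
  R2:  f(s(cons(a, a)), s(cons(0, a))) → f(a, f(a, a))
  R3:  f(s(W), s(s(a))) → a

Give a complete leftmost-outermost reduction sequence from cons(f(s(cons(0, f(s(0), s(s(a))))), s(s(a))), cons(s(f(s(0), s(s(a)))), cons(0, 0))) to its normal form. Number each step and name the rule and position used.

1. cons(f(s(cons(0, f(s(0), s(s(a))))), s(s(a))), cons(s(f(s(0), s(s(a)))), cons(0, 0)))  →  cons(a, cons(s(f(s(0), s(s(a)))), cons(0, 0)))   [R3 at 1]
2. cons(a, cons(s(f(s(0), s(s(a)))), cons(0, 0)))  →  cons(a, cons(s(a), cons(0, 0)))   [R3 at 2.1.1]

cons(a, cons(s(a), cons(0, 0)))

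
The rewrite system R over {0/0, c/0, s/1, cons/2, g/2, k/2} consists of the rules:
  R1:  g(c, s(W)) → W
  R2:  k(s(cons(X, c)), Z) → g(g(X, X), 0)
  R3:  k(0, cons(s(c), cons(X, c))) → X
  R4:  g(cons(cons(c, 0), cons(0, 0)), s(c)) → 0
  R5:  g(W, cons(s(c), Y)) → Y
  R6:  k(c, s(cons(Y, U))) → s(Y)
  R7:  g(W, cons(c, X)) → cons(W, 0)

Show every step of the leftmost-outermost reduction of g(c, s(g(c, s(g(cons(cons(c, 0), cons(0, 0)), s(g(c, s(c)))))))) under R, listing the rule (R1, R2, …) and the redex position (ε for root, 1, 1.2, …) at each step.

0

1. g(c, s(g(c, s(g(cons(cons(c, 0), cons(0, 0)), s(g(c, s(c))))))))  →  g(c, s(g(cons(cons(c, 0), cons(0, 0)), s(g(c, s(c))))))   [R1 at ε]
2. g(c, s(g(cons(cons(c, 0), cons(0, 0)), s(g(c, s(c))))))  →  g(cons(cons(c, 0), cons(0, 0)), s(g(c, s(c))))   [R1 at ε]
3. g(cons(cons(c, 0), cons(0, 0)), s(g(c, s(c))))  →  g(cons(cons(c, 0), cons(0, 0)), s(c))   [R1 at 2.1]
4. g(cons(cons(c, 0), cons(0, 0)), s(c))  →  0   [R4 at ε]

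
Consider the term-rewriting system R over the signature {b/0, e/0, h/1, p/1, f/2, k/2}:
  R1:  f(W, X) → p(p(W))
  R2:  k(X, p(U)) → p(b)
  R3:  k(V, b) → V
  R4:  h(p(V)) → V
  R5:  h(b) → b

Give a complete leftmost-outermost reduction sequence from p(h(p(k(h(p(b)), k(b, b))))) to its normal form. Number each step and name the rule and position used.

p(b)

1. p(h(p(k(h(p(b)), k(b, b)))))  →  p(k(h(p(b)), k(b, b)))   [R4 at 1]
2. p(k(h(p(b)), k(b, b)))  →  p(k(b, k(b, b)))   [R4 at 1.1]
3. p(k(b, k(b, b)))  →  p(k(b, b))   [R3 at 1.2]
4. p(k(b, b))  →  p(b)   [R3 at 1]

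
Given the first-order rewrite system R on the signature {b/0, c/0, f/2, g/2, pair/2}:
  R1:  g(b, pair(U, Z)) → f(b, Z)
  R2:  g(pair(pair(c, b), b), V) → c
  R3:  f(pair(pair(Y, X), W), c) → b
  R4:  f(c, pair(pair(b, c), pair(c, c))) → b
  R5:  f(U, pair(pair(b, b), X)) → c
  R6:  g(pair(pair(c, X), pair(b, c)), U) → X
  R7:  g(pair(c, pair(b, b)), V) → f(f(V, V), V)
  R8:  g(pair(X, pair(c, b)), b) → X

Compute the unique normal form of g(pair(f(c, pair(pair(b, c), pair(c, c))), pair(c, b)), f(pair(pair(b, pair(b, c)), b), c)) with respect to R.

b

1. g(pair(f(c, pair(pair(b, c), pair(c, c))), pair(c, b)), f(pair(pair(b, pair(b, c)), b), c))  →  g(pair(b, pair(c, b)), f(pair(pair(b, pair(b, c)), b), c))   [R4 at 1.1]
2. g(pair(b, pair(c, b)), f(pair(pair(b, pair(b, c)), b), c))  →  g(pair(b, pair(c, b)), b)   [R3 at 2]
3. g(pair(b, pair(c, b)), b)  →  b   [R8 at ε]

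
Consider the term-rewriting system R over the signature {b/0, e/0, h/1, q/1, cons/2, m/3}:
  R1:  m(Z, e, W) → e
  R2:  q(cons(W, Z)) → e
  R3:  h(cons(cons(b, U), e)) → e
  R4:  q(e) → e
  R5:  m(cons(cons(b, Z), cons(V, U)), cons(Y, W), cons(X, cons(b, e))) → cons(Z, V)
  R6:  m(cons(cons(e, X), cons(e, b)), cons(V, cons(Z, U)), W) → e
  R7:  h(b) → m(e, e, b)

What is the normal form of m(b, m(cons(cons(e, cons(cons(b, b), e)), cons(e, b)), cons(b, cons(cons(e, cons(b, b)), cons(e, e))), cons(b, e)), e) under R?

1. m(b, m(cons(cons(e, cons(cons(b, b), e)), cons(e, b)), cons(b, cons(cons(e, cons(b, b)), cons(e, e))), cons(b, e)), e)  →  m(b, e, e)   [R6 at 2]
2. m(b, e, e)  →  e   [R1 at ε]

e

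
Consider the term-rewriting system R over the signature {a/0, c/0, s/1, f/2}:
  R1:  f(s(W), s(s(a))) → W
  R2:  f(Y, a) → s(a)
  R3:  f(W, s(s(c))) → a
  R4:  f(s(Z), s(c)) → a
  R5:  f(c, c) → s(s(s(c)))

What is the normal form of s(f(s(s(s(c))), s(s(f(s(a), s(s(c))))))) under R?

s(s(s(c)))

1. s(f(s(s(s(c))), s(s(f(s(a), s(s(c)))))))  →  s(f(s(s(s(c))), s(s(a))))   [R3 at 1.2.1.1]
2. s(f(s(s(s(c))), s(s(a))))  →  s(s(s(c)))   [R1 at 1]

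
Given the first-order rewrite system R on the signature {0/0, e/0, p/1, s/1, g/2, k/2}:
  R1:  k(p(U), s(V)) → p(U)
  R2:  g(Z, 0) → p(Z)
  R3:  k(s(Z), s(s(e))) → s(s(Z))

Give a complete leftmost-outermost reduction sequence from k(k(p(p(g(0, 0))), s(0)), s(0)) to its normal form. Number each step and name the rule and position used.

p(p(p(0)))

1. k(k(p(p(g(0, 0))), s(0)), s(0))  →  k(p(p(g(0, 0))), s(0))   [R1 at 1]
2. k(p(p(g(0, 0))), s(0))  →  p(p(g(0, 0)))   [R1 at ε]
3. p(p(g(0, 0)))  →  p(p(p(0)))   [R2 at 1.1]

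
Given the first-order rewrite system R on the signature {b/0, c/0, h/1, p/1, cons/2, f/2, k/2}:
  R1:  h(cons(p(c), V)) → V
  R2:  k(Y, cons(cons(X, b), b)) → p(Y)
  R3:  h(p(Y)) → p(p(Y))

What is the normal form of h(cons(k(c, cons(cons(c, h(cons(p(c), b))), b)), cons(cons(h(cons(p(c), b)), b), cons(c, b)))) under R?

1. h(cons(k(c, cons(cons(c, h(cons(p(c), b))), b)), cons(cons(h(cons(p(c), b)), b), cons(c, b))))  →  h(cons(k(c, cons(cons(c, b), b)), cons(cons(h(cons(p(c), b)), b), cons(c, b))))   [R1 at 1.1.2.1.2]
2. h(cons(k(c, cons(cons(c, b), b)), cons(cons(h(cons(p(c), b)), b), cons(c, b))))  →  h(cons(p(c), cons(cons(h(cons(p(c), b)), b), cons(c, b))))   [R2 at 1.1]
3. h(cons(p(c), cons(cons(h(cons(p(c), b)), b), cons(c, b))))  →  cons(cons(h(cons(p(c), b)), b), cons(c, b))   [R1 at ε]
4. cons(cons(h(cons(p(c), b)), b), cons(c, b))  →  cons(cons(b, b), cons(c, b))   [R1 at 1.1]

cons(cons(b, b), cons(c, b))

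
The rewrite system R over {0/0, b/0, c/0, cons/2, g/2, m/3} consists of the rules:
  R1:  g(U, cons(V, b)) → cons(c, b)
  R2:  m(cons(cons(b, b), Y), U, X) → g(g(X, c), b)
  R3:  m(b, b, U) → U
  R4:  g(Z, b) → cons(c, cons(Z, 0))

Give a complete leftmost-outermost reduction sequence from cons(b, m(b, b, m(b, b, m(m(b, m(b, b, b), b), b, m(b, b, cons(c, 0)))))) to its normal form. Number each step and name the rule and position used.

cons(b, cons(c, 0))

1. cons(b, m(b, b, m(b, b, m(m(b, m(b, b, b), b), b, m(b, b, cons(c, 0))))))  →  cons(b, m(b, b, m(m(b, m(b, b, b), b), b, m(b, b, cons(c, 0)))))   [R3 at 2]
2. cons(b, m(b, b, m(m(b, m(b, b, b), b), b, m(b, b, cons(c, 0)))))  →  cons(b, m(m(b, m(b, b, b), b), b, m(b, b, cons(c, 0))))   [R3 at 2]
3. cons(b, m(m(b, m(b, b, b), b), b, m(b, b, cons(c, 0))))  →  cons(b, m(m(b, b, b), b, m(b, b, cons(c, 0))))   [R3 at 2.1.2]
4. cons(b, m(m(b, b, b), b, m(b, b, cons(c, 0))))  →  cons(b, m(b, b, m(b, b, cons(c, 0))))   [R3 at 2.1]
5. cons(b, m(b, b, m(b, b, cons(c, 0))))  →  cons(b, m(b, b, cons(c, 0)))   [R3 at 2]
6. cons(b, m(b, b, cons(c, 0)))  →  cons(b, cons(c, 0))   [R3 at 2]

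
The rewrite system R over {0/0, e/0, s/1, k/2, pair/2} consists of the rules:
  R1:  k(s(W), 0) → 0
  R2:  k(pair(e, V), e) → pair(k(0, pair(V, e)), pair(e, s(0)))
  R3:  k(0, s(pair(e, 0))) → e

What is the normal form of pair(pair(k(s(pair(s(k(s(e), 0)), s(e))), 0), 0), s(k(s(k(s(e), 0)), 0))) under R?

1. pair(pair(k(s(pair(s(k(s(e), 0)), s(e))), 0), 0), s(k(s(k(s(e), 0)), 0)))  →  pair(pair(0, 0), s(k(s(k(s(e), 0)), 0)))   [R1 at 1.1]
2. pair(pair(0, 0), s(k(s(k(s(e), 0)), 0)))  →  pair(pair(0, 0), s(0))   [R1 at 2.1]

pair(pair(0, 0), s(0))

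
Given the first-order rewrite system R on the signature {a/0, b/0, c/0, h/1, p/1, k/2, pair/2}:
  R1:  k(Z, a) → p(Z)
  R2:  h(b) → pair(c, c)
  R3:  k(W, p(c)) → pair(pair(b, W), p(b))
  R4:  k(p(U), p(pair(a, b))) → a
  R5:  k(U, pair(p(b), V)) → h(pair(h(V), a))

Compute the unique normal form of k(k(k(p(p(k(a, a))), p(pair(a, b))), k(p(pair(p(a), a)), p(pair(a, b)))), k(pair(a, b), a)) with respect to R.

1. k(k(k(p(p(k(a, a))), p(pair(a, b))), k(p(pair(p(a), a)), p(pair(a, b)))), k(pair(a, b), a))  →  k(k(a, k(p(pair(p(a), a)), p(pair(a, b)))), k(pair(a, b), a))   [R4 at 1.1]
2. k(k(a, k(p(pair(p(a), a)), p(pair(a, b)))), k(pair(a, b), a))  →  k(k(a, a), k(pair(a, b), a))   [R4 at 1.2]
3. k(k(a, a), k(pair(a, b), a))  →  k(p(a), k(pair(a, b), a))   [R1 at 1]
4. k(p(a), k(pair(a, b), a))  →  k(p(a), p(pair(a, b)))   [R1 at 2]
5. k(p(a), p(pair(a, b)))  →  a   [R4 at ε]

a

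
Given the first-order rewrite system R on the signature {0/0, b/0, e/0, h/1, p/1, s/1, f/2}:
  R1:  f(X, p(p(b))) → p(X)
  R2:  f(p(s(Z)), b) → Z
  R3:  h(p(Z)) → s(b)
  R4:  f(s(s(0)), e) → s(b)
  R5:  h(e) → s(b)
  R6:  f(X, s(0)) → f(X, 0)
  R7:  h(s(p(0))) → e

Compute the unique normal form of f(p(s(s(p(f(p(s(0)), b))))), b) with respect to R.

s(p(0))

1. f(p(s(s(p(f(p(s(0)), b))))), b)  →  s(p(f(p(s(0)), b)))   [R2 at ε]
2. s(p(f(p(s(0)), b)))  →  s(p(0))   [R2 at 1.1]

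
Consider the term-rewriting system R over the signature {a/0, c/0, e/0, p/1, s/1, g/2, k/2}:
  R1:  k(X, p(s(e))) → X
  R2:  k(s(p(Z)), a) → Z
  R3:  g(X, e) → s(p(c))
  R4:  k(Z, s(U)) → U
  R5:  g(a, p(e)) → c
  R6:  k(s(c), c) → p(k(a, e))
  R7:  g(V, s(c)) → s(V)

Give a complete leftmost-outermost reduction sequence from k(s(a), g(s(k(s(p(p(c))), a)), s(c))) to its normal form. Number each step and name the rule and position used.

1. k(s(a), g(s(k(s(p(p(c))), a)), s(c)))  →  k(s(a), s(s(k(s(p(p(c))), a))))   [R7 at 2]
2. k(s(a), s(s(k(s(p(p(c))), a))))  →  s(k(s(p(p(c))), a))   [R4 at ε]
3. s(k(s(p(p(c))), a))  →  s(p(c))   [R2 at 1]

s(p(c))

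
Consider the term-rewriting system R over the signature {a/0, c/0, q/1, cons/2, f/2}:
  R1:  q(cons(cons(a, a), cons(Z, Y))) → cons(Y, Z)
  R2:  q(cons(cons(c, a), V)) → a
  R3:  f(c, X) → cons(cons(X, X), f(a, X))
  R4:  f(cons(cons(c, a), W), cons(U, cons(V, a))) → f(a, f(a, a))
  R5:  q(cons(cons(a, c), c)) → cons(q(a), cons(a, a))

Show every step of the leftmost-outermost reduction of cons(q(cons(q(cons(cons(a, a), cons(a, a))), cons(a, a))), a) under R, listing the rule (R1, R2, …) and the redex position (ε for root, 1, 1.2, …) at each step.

cons(cons(a, a), a)

1. cons(q(cons(q(cons(cons(a, a), cons(a, a))), cons(a, a))), a)  →  cons(q(cons(cons(a, a), cons(a, a))), a)   [R1 at 1.1.1]
2. cons(q(cons(cons(a, a), cons(a, a))), a)  →  cons(cons(a, a), a)   [R1 at 1]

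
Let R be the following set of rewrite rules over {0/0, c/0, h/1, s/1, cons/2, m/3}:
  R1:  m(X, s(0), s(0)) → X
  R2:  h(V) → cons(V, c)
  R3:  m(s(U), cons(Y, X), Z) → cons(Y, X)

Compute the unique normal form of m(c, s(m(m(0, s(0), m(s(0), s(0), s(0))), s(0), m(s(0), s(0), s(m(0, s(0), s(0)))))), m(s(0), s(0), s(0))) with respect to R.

c

1. m(c, s(m(m(0, s(0), m(s(0), s(0), s(0))), s(0), m(s(0), s(0), s(m(0, s(0), s(0)))))), m(s(0), s(0), s(0)))  →  m(c, s(m(m(0, s(0), s(0)), s(0), m(s(0), s(0), s(m(0, s(0), s(0)))))), m(s(0), s(0), s(0)))   [R1 at 2.1.1.3]
2. m(c, s(m(m(0, s(0), s(0)), s(0), m(s(0), s(0), s(m(0, s(0), s(0)))))), m(s(0), s(0), s(0)))  →  m(c, s(m(0, s(0), m(s(0), s(0), s(m(0, s(0), s(0)))))), m(s(0), s(0), s(0)))   [R1 at 2.1.1]
3. m(c, s(m(0, s(0), m(s(0), s(0), s(m(0, s(0), s(0)))))), m(s(0), s(0), s(0)))  →  m(c, s(m(0, s(0), m(s(0), s(0), s(0)))), m(s(0), s(0), s(0)))   [R1 at 2.1.3.3.1]
4. m(c, s(m(0, s(0), m(s(0), s(0), s(0)))), m(s(0), s(0), s(0)))  →  m(c, s(m(0, s(0), s(0))), m(s(0), s(0), s(0)))   [R1 at 2.1.3]
5. m(c, s(m(0, s(0), s(0))), m(s(0), s(0), s(0)))  →  m(c, s(0), m(s(0), s(0), s(0)))   [R1 at 2.1]
6. m(c, s(0), m(s(0), s(0), s(0)))  →  m(c, s(0), s(0))   [R1 at 3]
7. m(c, s(0), s(0))  →  c   [R1 at ε]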